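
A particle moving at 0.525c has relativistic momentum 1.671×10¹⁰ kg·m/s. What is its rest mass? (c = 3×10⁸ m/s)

γ = 1/√(1 - 0.525²) = 1.1749
v = 0.525 × 3×10⁸ = 1.575×10⁸ m/s
m = p/(γv) = 1.671×10¹⁰/(1.1749 × 1.575×10⁸) = 90.30 kg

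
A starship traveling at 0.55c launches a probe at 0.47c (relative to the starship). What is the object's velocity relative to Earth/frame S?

u = (u' + v)/(1 + u'v/c²)
Numerator: 0.47 + 0.55 = 1.02
Denominator: 1 + 0.2585 = 1.2585
u = 1.02/1.2585 = 0.8105c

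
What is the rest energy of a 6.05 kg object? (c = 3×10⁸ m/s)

c² = (3×10⁸)² = 9.000×10¹⁶ m²/s²
E₀ = mc² = 6.05 × 9.000×10¹⁶ = 5.445×10¹⁷ J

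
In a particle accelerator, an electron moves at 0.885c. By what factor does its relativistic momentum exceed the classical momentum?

p_rel = γmv, p_class = mv
Ratio = γ = 1/√(1 - 0.885²)
= 1/√(0.216775) = 2.148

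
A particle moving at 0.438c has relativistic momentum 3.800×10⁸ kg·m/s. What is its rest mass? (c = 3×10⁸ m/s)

γ = 1/√(1 - 0.438²) = 1.1124
v = 0.438 × 3×10⁸ = 1.314×10⁸ m/s
m = p/(γv) = 3.800×10⁸/(1.1124 × 1.314×10⁸) = 2.600 kg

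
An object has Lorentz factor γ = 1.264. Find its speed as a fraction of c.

From γ = 1/√(1 - v²/c²):
1/γ² = 1/1.264² = 0.6259
v²/c² = 1 - 0.6259 = 0.3741
v/c = √(0.3741) = 0.6116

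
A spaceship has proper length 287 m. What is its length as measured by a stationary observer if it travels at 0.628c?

Proper length L₀ = 287 m
γ = 1/√(1 - 0.628²) = 1.285
L = L₀/γ = 287/1.285 = 223.3 m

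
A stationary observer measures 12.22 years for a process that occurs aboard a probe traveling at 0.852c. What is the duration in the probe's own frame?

Dilated time Δt = 12.22 years
γ = 1/√(1 - 0.852²) = 1.910
Δt₀ = Δt/γ = 12.22/1.910 = 6.398 years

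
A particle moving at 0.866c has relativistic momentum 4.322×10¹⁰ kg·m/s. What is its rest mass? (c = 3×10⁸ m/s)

γ = 1/√(1 - 0.866²) = 1.9998
v = 0.866 × 3×10⁸ = 2.598×10⁸ m/s
m = p/(γv) = 4.322×10¹⁰/(1.9998 × 2.598×10⁸) = 83.19 kg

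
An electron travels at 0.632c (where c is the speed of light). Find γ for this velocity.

v/c = 0.632, so (v/c)² = 0.399424
1 - (v/c)² = 0.600576
γ = 1/√(0.600576) = 1.290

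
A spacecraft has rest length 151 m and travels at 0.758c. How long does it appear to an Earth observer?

Proper length L₀ = 151 m
γ = 1/√(1 - 0.758²) = 1.5331
L = L₀/γ = 151/1.5331 = 98.49 m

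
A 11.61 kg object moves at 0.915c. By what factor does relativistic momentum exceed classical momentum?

p_rel = γmv, p_class = mv
Ratio = γ = 1/√(1 - 0.915²) = 2.479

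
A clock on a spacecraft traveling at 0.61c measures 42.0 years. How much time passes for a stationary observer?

Proper time Δt₀ = 42.0 years
γ = 1/√(1 - 0.61²) = 1.262
Δt = γΔt₀ = 1.262 × 42.0 = 53.00 years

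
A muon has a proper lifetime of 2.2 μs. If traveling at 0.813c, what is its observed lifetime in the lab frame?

Proper lifetime τ₀ = 2.2 μs
γ = 1/√(1 - 0.813²) = 1.7174
τ = γτ₀ = 1.7174 × 2.2 μs = 3.778 μs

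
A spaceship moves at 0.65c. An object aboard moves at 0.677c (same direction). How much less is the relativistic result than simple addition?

Classical: u' + v = 0.677 + 0.65 = 1.327c
Relativistic: u = (0.677 + 0.65)/(1 + 0.44005) = 1.327/1.44005 = 0.9215c
Difference: 1.327 - 0.9215 = 0.4055c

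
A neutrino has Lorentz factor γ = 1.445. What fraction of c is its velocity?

From γ = 1/√(1 - v²/c²):
1/γ² = 1/1.445² = 0.4789
v²/c² = 1 - 0.4789 = 0.5211
v/c = √(0.5211) = 0.7219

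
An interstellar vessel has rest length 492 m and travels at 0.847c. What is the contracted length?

Proper length L₀ = 492 m
γ = 1/√(1 - 0.847²) = 1.8811
L = L₀/γ = 492/1.8811 = 261.5 m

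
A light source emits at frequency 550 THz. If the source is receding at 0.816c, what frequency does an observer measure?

β = v/c = 0.816
(1-β)/(1+β) = 0.184/1.816 = 0.1013
Doppler factor = √(0.1013) = 0.3183
f_obs = 550 × 0.3183 = 175.1 THz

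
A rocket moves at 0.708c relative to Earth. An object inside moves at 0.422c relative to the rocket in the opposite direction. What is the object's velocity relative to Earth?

Object's velocity in rocket frame is u' = -0.422c
u = (u' + v)/(1 + u'v/c²) = (v - 0.422)/(1 - 0.422·v/c²)
Numerator: 0.708 - 0.422 = 0.286
Denominator: 1 - 0.298776 = 0.701224
u = 0.286/0.701224 = 0.4079c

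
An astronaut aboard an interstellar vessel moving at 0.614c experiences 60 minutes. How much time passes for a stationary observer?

Proper time Δt₀ = 60 minutes
γ = 1/√(1 - 0.614²) = 1.267
Δt = γΔt₀ = 1.267 × 60 = 76.02 minutes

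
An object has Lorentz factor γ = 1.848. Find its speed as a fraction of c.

From γ = 1/√(1 - v²/c²):
1/γ² = 1/1.848² = 0.29282
v²/c² = 1 - 0.29282 = 0.70718
v/c = √(0.70718) = 0.8409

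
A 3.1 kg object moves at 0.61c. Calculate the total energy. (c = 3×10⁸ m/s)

γ = 1/√(1 - 0.61²) = 1.262
mc² = 3.1 × (3×10⁸)² = 2.790×10¹⁷ J
E = γmc² = 1.262 × 2.790×10¹⁷ = 3.521×10¹⁷ J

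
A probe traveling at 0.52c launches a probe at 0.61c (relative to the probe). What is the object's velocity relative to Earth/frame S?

u = (u' + v)/(1 + u'v/c²)
Numerator: 0.61 + 0.52 = 1.13
Denominator: 1 + 0.3172 = 1.3172
u = 1.13/1.3172 = 0.8579c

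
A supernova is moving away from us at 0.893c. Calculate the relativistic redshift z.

β = 0.893
(1+β)/(1-β) = 1.893/0.107 = 17.69
√(17.69) = 4.206
z = 4.206 - 1 = 3.206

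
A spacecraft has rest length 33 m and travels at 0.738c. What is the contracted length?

Proper length L₀ = 33 m
γ = 1/√(1 - 0.738²) = 1.482
L = L₀/γ = 33/1.482 = 22.27 m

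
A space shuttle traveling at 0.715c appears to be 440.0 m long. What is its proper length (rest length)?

Contracted length L = 440.0 m
γ = 1/√(1 - 0.715²) = 1.4304
L₀ = γL = 1.4304 × 440.0 = 629.4 m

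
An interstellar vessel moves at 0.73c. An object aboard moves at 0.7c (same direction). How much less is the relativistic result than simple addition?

Classical: u' + v = 0.7 + 0.73 = 1.43c
Relativistic: u = (0.7 + 0.73)/(1 + 0.511) = 1.43/1.511 = 0.9464c
Difference: 1.43 - 0.9464 = 0.4836c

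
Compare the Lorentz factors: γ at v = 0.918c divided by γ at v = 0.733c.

γ₁ = 1/√(1 - 0.918²) = 2.5216
γ₂ = 1/√(1 - 0.733²) = 1.4701
γ₁/γ₂ = 2.5216/1.4701 = 1.715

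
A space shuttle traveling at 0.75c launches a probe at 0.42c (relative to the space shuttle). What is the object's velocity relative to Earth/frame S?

u = (u' + v)/(1 + u'v/c²)
Numerator: 0.42 + 0.75 = 1.17
Denominator: 1 + 0.315 = 1.315
u = 1.17/1.315 = 0.8897c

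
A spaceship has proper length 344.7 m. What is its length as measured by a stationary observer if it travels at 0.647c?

Proper length L₀ = 344.7 m
γ = 1/√(1 - 0.647²) = 1.3115
L = L₀/γ = 344.7/1.3115 = 262.8 m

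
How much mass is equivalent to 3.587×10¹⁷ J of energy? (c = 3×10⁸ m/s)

From E = mc², we get m = E/c²
c² = (3×10⁸)² = 9×10¹⁶ m²/s²
m = 3.587×10¹⁷ / 9×10¹⁶ = 3.986 kg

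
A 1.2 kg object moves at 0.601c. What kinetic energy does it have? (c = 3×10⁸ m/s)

γ = 1/√(1 - 0.601²) = 1.2512
γ - 1 = 0.2512
KE = (γ-1)mc² = 0.2512 × 1.2 × (3×10⁸)² = 2.713×10¹⁶ J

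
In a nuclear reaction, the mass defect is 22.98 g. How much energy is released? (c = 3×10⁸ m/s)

Convert mass defect: Δm = 22.98 g = 0.02298 kg
E = Δm·c² = 0.02298 × (3×10⁸)²
= 0.02298 × 9×10¹⁶ = 2.068×10¹⁵ J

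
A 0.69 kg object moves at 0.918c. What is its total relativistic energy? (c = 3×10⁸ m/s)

γ = 1/√(1 - 0.918²) = 2.522
mc² = 0.69 × (3×10⁸)² = 6.210×10¹⁶ J
E = γmc² = 2.522 × 6.210×10¹⁶ = 1.566×10¹⁷ J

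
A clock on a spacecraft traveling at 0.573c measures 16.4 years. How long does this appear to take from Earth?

Proper time Δt₀ = 16.4 years
γ = 1/√(1 - 0.573²) = 1.220
Δt = γΔt₀ = 1.220 × 16.4 = 20.01 years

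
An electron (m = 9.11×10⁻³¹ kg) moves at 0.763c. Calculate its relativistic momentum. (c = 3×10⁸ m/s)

γ = 1/√(1 - 0.763²) = 1.547
v = 0.763 × 3×10⁸ = 2.289×10⁸ m/s
p = γmv = 1.547 × 9.11×10⁻³¹ × 2.289×10⁸ = 3.226×10⁻²² kg·m/s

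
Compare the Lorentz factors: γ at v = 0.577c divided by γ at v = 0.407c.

γ₁ = 1/√(1 - 0.577²) = 1.224
γ₂ = 1/√(1 - 0.407²) = 1.095
γ₁/γ₂ = 1.224/1.095 = 1.118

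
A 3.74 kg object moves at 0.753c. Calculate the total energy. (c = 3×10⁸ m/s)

γ = 1/√(1 - 0.753²) = 1.5197
mc² = 3.74 × (3×10⁸)² = 3.366×10¹⁷ J
E = γmc² = 1.5197 × 3.366×10¹⁷ = 5.115×10¹⁷ J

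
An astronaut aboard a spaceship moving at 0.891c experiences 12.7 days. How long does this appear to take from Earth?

Proper time Δt₀ = 12.7 days
γ = 1/√(1 - 0.891²) = 2.2026
Δt = γΔt₀ = 2.2026 × 12.7 = 27.97 days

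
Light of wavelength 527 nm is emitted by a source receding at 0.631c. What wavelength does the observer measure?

β = 0.631
Wavelength Doppler factor = √(1.631/0.369) = √(4.420) = 2.102
λ_obs = 527 × 2.102 = 1108 nm (redshift)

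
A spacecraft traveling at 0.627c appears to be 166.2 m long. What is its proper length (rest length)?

Contracted length L = 166.2 m
γ = 1/√(1 - 0.627²) = 1.28367
L₀ = γL = 1.28367 × 166.2 = 213.3 m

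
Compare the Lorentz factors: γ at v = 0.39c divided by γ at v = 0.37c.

γ₁ = 1/√(1 - 0.39²) = 1.086
γ₂ = 1/√(1 - 0.37²) = 1.076
γ₁/γ₂ = 1.086/1.076 = 1.009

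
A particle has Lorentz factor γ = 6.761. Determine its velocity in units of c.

From γ = 1/√(1 - v²/c²):
1/γ² = 1/6.761² = 0.02188
v²/c² = 1 - 0.02188 = 0.9781
v/c = √(0.9781) = 0.9890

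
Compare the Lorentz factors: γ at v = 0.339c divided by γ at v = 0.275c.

γ₁ = 1/√(1 - 0.339²) = 1.063
γ₂ = 1/√(1 - 0.275²) = 1.040
γ₁/γ₂ = 1.063/1.040 = 1.022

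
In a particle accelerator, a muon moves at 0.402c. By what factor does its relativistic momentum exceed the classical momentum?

p_rel = γmv, p_class = mv
Ratio = γ = 1/√(1 - 0.402²)
= 1/√(0.838396) = 1.092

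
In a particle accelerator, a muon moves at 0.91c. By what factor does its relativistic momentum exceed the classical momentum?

p_rel = γmv, p_class = mv
Ratio = γ = 1/√(1 - 0.91²)
= 1/√(0.1719) = 2.412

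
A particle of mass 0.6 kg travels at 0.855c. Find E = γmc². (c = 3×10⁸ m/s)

γ = 1/√(1 - 0.855²) = 1.928
mc² = 0.6 × (3×10⁸)² = 5.400×10¹⁶ J
E = γmc² = 1.928 × 5.400×10¹⁶ = 1.041×10¹⁷ J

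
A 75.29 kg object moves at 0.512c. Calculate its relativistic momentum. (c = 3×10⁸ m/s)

γ = 1/√(1 - 0.512²) = 1.164
v = 0.512 × 3×10⁸ = 1.536×10⁸ m/s
p = γmv = 1.164 × 75.29 × 1.536×10⁸ = 1.346×10¹⁰ kg·m/s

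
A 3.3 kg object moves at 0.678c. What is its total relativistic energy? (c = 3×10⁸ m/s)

γ = 1/√(1 - 0.678²) = 1.3604
mc² = 3.3 × (3×10⁸)² = 2.970×10¹⁷ J
E = γmc² = 1.3604 × 2.970×10¹⁷ = 4.040×10¹⁷ J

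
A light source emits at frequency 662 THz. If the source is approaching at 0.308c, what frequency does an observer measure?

β = v/c = 0.308
(1+β)/(1-β) = 1.308/0.692 = 1.890
Doppler factor = √(1.890) = 1.3748
f_obs = 662 × 1.3748 = 910.1 THz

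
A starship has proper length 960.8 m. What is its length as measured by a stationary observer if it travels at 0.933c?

Proper length L₀ = 960.8 m
γ = 1/√(1 - 0.933²) = 2.7787
L = L₀/γ = 960.8/2.7787 = 345.8 m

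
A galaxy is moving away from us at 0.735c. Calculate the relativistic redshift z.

β = 0.735
(1+β)/(1-β) = 1.735/0.265 = 6.547
√(6.547) = 2.559
z = 2.559 - 1 = 1.559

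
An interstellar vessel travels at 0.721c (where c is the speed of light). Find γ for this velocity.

v/c = 0.721, so (v/c)² = 0.519841
1 - (v/c)² = 0.480159
γ = 1/√(0.480159) = 1.443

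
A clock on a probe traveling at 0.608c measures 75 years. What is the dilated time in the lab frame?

Proper time Δt₀ = 75 years
γ = 1/√(1 - 0.608²) = 1.25955
Δt = γΔt₀ = 1.25955 × 75 = 94.47 years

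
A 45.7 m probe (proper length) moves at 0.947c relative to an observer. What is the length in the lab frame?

Proper length L₀ = 45.7 m
γ = 1/√(1 - 0.947²) = 3.113
L = L₀/γ = 45.7/3.113 = 14.68 m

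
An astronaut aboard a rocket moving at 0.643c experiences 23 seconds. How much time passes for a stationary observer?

Proper time Δt₀ = 23 seconds
γ = 1/√(1 - 0.643²) = 1.3057
Δt = γΔt₀ = 1.3057 × 23 = 30.03 seconds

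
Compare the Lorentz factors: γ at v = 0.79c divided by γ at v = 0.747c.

γ₁ = 1/√(1 - 0.79²) = 1.631
γ₂ = 1/√(1 - 0.747²) = 1.504
γ₁/γ₂ = 1.631/1.504 = 1.084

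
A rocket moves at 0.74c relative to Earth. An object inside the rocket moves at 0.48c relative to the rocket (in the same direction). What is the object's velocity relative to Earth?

u = (u' + v)/(1 + u'v/c²)
Numerator: 0.48 + 0.74 = 1.22
Denominator: 1 + 0.3552 = 1.3552
u = 1.22/1.3552 = 0.9002c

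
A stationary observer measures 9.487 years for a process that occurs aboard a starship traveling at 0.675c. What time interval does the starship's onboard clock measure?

Dilated time Δt = 9.487 years
γ = 1/√(1 - 0.675²) = 1.3553
Δt₀ = Δt/γ = 9.487/1.3553 = 7.000 years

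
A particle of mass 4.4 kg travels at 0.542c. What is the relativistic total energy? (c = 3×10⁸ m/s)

γ = 1/√(1 - 0.542²) = 1.190
mc² = 4.4 × (3×10⁸)² = 3.960×10¹⁷ J
E = γmc² = 1.190 × 3.960×10¹⁷ = 4.712×10¹⁷ J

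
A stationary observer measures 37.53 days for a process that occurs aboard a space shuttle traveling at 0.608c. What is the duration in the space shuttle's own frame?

Dilated time Δt = 37.53 days
γ = 1/√(1 - 0.608²) = 1.2595
Δt₀ = Δt/γ = 37.53/1.2595 = 29.80 days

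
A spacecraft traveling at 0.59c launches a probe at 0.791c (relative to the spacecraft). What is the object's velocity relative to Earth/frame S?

u = (u' + v)/(1 + u'v/c²)
Numerator: 0.791 + 0.59 = 1.381
Denominator: 1 + 0.46669 = 1.46669
u = 1.381/1.46669 = 0.9416c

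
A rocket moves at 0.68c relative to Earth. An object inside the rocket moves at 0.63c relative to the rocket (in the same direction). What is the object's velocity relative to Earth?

u = (u' + v)/(1 + u'v/c²)
Numerator: 0.63 + 0.68 = 1.31
Denominator: 1 + 0.4284 = 1.4284
u = 1.31/1.4284 = 0.9171c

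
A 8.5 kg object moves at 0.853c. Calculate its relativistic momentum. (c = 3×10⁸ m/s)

γ = 1/√(1 - 0.853²) = 1.916
v = 0.853 × 3×10⁸ = 2.559×10⁸ m/s
p = γmv = 1.916 × 8.5 × 2.559×10⁸ = 4.168×10⁹ kg·m/s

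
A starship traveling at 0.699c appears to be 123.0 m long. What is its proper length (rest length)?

Contracted length L = 123.0 m
γ = 1/√(1 - 0.699²) = 1.398
L₀ = γL = 1.398 × 123.0 = 172.0 m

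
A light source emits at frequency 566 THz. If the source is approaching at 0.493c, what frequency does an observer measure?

β = v/c = 0.493
(1+β)/(1-β) = 1.493/0.507 = 2.945
Doppler factor = √(2.945) = 1.716
f_obs = 566 × 1.716 = 971.3 THz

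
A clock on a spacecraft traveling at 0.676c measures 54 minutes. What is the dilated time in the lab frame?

Proper time Δt₀ = 54 minutes
γ = 1/√(1 - 0.676²) = 1.357
Δt = γΔt₀ = 1.357 × 54 = 73.28 minutes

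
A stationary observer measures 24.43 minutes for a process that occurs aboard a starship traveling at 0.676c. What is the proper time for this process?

Dilated time Δt = 24.43 minutes
γ = 1/√(1 - 0.676²) = 1.357
Δt₀ = Δt/γ = 24.43/1.357 = 18.00 minutes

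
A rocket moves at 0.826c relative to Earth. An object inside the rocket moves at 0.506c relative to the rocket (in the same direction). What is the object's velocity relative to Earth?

u = (u' + v)/(1 + u'v/c²)
Numerator: 0.506 + 0.826 = 1.332
Denominator: 1 + 0.417956 = 1.417956
u = 1.332/1.417956 = 0.9394c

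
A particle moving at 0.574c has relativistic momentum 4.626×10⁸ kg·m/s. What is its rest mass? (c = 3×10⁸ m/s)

γ = 1/√(1 - 0.574²) = 1.221
v = 0.574 × 3×10⁸ = 1.722×10⁸ m/s
m = p/(γv) = 4.626×10⁸/(1.221 × 1.722×10⁸) = 2.200 kg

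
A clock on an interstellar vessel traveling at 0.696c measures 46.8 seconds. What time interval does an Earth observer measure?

Proper time Δt₀ = 46.8 seconds
γ = 1/√(1 - 0.696²) = 1.3927
Δt = γΔt₀ = 1.3927 × 46.8 = 65.18 seconds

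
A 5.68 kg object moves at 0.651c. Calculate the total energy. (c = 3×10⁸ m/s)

γ = 1/√(1 - 0.651²) = 1.31739
mc² = 5.68 × (3×10⁸)² = 5.112×10¹⁷ J
E = γmc² = 1.31739 × 5.112×10¹⁷ = 6.734×10¹⁷ J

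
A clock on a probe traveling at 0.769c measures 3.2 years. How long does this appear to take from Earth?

Proper time Δt₀ = 3.2 years
γ = 1/√(1 - 0.769²) = 1.5643
Δt = γΔt₀ = 1.5643 × 3.2 = 5.006 years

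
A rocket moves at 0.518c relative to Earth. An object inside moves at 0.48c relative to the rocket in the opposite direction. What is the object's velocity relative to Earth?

Object's velocity in rocket frame is u' = -0.48c
u = (u' + v)/(1 + u'v/c²) = (v - 0.48)/(1 - 0.48·v/c²)
Numerator: 0.518 - 0.48 = 0.038
Denominator: 1 - 0.24864 = 0.75136
u = 0.038/0.75136 = 0.05057c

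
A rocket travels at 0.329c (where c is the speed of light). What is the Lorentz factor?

v/c = 0.329, so (v/c)² = 0.108241
1 - (v/c)² = 0.891759
γ = 1/√(0.891759) = 1.059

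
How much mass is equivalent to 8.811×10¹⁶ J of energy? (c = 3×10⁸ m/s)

From E = mc², we get m = E/c²
c² = (3×10⁸)² = 9×10¹⁶ m²/s²
m = 8.811×10¹⁶ / 9×10¹⁶ = 0.9790 kg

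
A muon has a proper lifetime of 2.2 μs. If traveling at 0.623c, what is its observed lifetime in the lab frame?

Proper lifetime τ₀ = 2.2 μs
γ = 1/√(1 - 0.623²) = 1.27841
τ = γτ₀ = 1.27841 × 2.2 μs = 2.813 μs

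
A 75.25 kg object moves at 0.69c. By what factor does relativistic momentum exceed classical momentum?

p_rel = γmv, p_class = mv
Ratio = γ = 1/√(1 - 0.69²) = 1.382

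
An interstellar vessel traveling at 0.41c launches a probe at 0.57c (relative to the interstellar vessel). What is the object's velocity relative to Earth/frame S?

u = (u' + v)/(1 + u'v/c²)
Numerator: 0.57 + 0.41 = 0.98
Denominator: 1 + 0.2337 = 1.2337
u = 0.98/1.2337 = 0.7944c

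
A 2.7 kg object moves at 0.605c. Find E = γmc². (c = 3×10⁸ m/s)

γ = 1/√(1 - 0.605²) = 1.256
mc² = 2.7 × (3×10⁸)² = 2.430×10¹⁷ J
E = γmc² = 1.256 × 2.430×10¹⁷ = 3.052×10¹⁷ J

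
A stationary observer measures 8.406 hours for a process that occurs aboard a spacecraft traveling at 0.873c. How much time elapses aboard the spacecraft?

Dilated time Δt = 8.406 hours
γ = 1/√(1 - 0.873²) = 2.050
Δt₀ = Δt/γ = 8.406/2.050 = 4.100 hours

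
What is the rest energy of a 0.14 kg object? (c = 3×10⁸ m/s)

c² = (3×10⁸)² = 9.000×10¹⁶ m²/s²
E₀ = mc² = 0.14 × 9.000×10¹⁶ = 1.260×10¹⁶ J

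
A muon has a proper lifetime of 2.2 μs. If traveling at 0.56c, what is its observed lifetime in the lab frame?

Proper lifetime τ₀ = 2.2 μs
γ = 1/√(1 - 0.56²) = 1.207
τ = γτ₀ = 1.207 × 2.2 μs = 2.655 μs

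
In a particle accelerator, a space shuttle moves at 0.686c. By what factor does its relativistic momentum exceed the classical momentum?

p_rel = γmv, p_class = mv
Ratio = γ = 1/√(1 - 0.686²)
= 1/√(0.529404) = 1.374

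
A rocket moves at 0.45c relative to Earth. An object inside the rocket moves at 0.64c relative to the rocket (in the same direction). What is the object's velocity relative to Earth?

u = (u' + v)/(1 + u'v/c²)
Numerator: 0.64 + 0.45 = 1.09
Denominator: 1 + 0.288 = 1.288
u = 1.09/1.288 = 0.8463c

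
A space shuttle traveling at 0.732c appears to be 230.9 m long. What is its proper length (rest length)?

Contracted length L = 230.9 m
γ = 1/√(1 - 0.732²) = 1.4678
L₀ = γL = 1.4678 × 230.9 = 338.9 m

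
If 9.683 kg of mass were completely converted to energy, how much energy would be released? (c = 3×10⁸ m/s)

Using E = mc²:
c² = (3×10⁸)² = 9×10¹⁶ m²/s²
E = 9.683 × 9×10¹⁶ = 8.715×10¹⁷ J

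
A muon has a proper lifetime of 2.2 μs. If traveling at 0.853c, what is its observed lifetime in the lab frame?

Proper lifetime τ₀ = 2.2 μs
γ = 1/√(1 - 0.853²) = 1.916
τ = γτ₀ = 1.916 × 2.2 μs = 4.215 μs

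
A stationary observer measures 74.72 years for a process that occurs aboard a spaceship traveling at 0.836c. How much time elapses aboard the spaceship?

Dilated time Δt = 74.72 years
γ = 1/√(1 - 0.836²) = 1.8224
Δt₀ = Δt/γ = 74.72/1.8224 = 41.00 years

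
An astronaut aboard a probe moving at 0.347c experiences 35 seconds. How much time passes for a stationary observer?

Proper time Δt₀ = 35 seconds
γ = 1/√(1 - 0.347²) = 1.0663
Δt = γΔt₀ = 1.0663 × 35 = 37.32 seconds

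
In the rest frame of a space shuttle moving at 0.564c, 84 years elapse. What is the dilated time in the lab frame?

Proper time Δt₀ = 84 years
γ = 1/√(1 - 0.564²) = 1.211
Δt = γΔt₀ = 1.211 × 84 = 101.7 years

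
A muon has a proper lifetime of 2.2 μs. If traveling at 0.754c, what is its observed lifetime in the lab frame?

Proper lifetime τ₀ = 2.2 μs
γ = 1/√(1 - 0.754²) = 1.5224
τ = γτ₀ = 1.5224 × 2.2 μs = 3.349 μs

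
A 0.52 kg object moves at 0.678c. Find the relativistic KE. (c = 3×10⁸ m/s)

γ = 1/√(1 - 0.678²) = 1.3604
γ - 1 = 0.3604
KE = (γ-1)mc² = 0.3604 × 0.52 × (3×10⁸)² = 1.687×10¹⁶ J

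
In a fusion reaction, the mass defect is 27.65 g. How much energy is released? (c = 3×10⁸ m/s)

Convert mass defect: Δm = 27.65 g = 0.02765 kg
E = Δm·c² = 0.02765 × (3×10⁸)²
= 0.02765 × 9×10¹⁶ = 2.489×10¹⁵ J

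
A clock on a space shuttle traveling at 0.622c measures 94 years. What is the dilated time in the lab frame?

Proper time Δt₀ = 94 years
γ = 1/√(1 - 0.622²) = 1.277
Δt = γΔt₀ = 1.277 × 94 = 120.0 years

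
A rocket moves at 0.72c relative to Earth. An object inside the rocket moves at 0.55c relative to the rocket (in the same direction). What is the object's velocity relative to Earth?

u = (u' + v)/(1 + u'v/c²)
Numerator: 0.55 + 0.72 = 1.27
Denominator: 1 + 0.396 = 1.396
u = 1.27/1.396 = 0.9097c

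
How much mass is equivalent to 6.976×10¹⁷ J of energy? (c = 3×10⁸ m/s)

From E = mc², we get m = E/c²
c² = (3×10⁸)² = 9×10¹⁶ m²/s²
m = 6.976×10¹⁷ / 9×10¹⁶ = 7.751 kg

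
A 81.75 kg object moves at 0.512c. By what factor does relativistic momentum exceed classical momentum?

p_rel = γmv, p_class = mv
Ratio = γ = 1/√(1 - 0.512²) = 1.164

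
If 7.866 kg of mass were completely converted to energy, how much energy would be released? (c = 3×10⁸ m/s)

Using E = mc²:
c² = (3×10⁸)² = 9×10¹⁶ m²/s²
E = 7.866 × 9×10¹⁶ = 7.079×10¹⁷ J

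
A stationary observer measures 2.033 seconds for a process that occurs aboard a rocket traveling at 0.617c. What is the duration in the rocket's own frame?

Dilated time Δt = 2.033 seconds
γ = 1/√(1 - 0.617²) = 1.271
Δt₀ = Δt/γ = 2.033/1.271 = 1.600 seconds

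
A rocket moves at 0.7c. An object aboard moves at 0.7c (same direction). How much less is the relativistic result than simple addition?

Classical: u' + v = 0.7 + 0.7 = 1.4c
Relativistic: u = (0.7 + 0.7)/(1 + 0.49) = 1.4/1.49 = 0.9396c
Difference: 1.4 - 0.9396 = 0.4604c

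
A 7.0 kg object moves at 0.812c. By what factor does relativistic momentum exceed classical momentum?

p_rel = γmv, p_class = mv
Ratio = γ = 1/√(1 - 0.812²) = 1.713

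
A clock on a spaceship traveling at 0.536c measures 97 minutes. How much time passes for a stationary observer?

Proper time Δt₀ = 97 minutes
γ = 1/√(1 - 0.536²) = 1.185
Δt = γΔt₀ = 1.185 × 97 = 114.9 minutes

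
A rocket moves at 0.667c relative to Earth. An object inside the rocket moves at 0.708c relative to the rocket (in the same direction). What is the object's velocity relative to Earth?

u = (u' + v)/(1 + u'v/c²)
Numerator: 0.708 + 0.667 = 1.375
Denominator: 1 + 0.472236 = 1.472236
u = 1.375/1.472236 = 0.9340c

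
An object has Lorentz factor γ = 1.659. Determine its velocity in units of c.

From γ = 1/√(1 - v²/c²):
1/γ² = 1/1.659² = 0.3633
v²/c² = 1 - 0.3633 = 0.6367
v/c = √(0.6367) = 0.7979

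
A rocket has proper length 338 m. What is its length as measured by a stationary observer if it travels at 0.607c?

Proper length L₀ = 338 m
γ = 1/√(1 - 0.607²) = 1.2583
L = L₀/γ = 338/1.2583 = 268.6 m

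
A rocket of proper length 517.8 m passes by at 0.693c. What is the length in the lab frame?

Proper length L₀ = 517.8 m
γ = 1/√(1 - 0.693²) = 1.387
L = L₀/γ = 517.8/1.387 = 373.3 m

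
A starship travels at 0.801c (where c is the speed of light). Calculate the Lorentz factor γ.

v/c = 0.801, so (v/c)² = 0.641601
1 - (v/c)² = 0.358399
γ = 1/√(0.358399) = 1.670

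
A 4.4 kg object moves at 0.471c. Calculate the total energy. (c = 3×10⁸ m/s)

γ = 1/√(1 - 0.471²) = 1.1336
mc² = 4.4 × (3×10⁸)² = 3.960×10¹⁷ J
E = γmc² = 1.1336 × 3.960×10¹⁷ = 4.489×10¹⁷ J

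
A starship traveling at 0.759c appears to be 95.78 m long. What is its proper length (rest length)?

Contracted length L = 95.78 m
γ = 1/√(1 - 0.759²) = 1.536
L₀ = γL = 1.536 × 95.78 = 147.1 m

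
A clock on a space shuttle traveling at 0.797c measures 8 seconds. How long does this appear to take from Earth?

Proper time Δt₀ = 8 seconds
γ = 1/√(1 - 0.797²) = 1.656
Δt = γΔt₀ = 1.656 × 8 = 13.25 seconds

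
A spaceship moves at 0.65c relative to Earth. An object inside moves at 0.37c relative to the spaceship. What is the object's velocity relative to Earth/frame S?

u = (u' + v)/(1 + u'v/c²)
Numerator: 0.37 + 0.65 = 1.02
Denominator: 1 + 0.2405 = 1.2405
u = 1.02/1.2405 = 0.8222c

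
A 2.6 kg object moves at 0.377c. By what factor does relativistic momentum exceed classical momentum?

p_rel = γmv, p_class = mv
Ratio = γ = 1/√(1 - 0.377²) = 1.080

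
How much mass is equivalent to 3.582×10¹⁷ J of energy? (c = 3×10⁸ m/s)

From E = mc², we get m = E/c²
c² = (3×10⁸)² = 9×10¹⁶ m²/s²
m = 3.582×10¹⁷ / 9×10¹⁶ = 3.980 kg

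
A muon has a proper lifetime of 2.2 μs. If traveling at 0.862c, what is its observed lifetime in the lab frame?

Proper lifetime τ₀ = 2.2 μs
γ = 1/√(1 - 0.862²) = 1.9727
τ = γτ₀ = 1.9727 × 2.2 μs = 4.340 μs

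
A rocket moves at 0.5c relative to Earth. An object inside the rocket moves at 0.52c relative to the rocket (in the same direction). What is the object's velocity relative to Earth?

u = (u' + v)/(1 + u'v/c²)
Numerator: 0.52 + 0.5 = 1.02
Denominator: 1 + 0.26 = 1.26
u = 1.02/1.26 = 0.8095c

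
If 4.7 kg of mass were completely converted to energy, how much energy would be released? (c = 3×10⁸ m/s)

Using E = mc²:
c² = (3×10⁸)² = 9×10¹⁶ m²/s²
E = 4.7 × 9×10¹⁶ = 4.230×10¹⁷ J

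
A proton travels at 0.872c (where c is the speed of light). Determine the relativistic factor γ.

v/c = 0.872, so (v/c)² = 0.760384
1 - (v/c)² = 0.239616
γ = 1/√(0.239616) = 2.043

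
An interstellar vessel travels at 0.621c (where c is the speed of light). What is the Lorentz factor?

v/c = 0.621, so (v/c)² = 0.385641
1 - (v/c)² = 0.614359
γ = 1/√(0.614359) = 1.276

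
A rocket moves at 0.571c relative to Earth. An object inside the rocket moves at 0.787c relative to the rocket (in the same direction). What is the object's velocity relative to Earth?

u = (u' + v)/(1 + u'v/c²)
Numerator: 0.787 + 0.571 = 1.358
Denominator: 1 + 0.449377 = 1.449377
u = 1.358/1.449377 = 0.9370c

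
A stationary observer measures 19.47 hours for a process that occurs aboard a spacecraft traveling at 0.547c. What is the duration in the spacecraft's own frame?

Dilated time Δt = 19.47 hours
γ = 1/√(1 - 0.547²) = 1.1946
Δt₀ = Δt/γ = 19.47/1.1946 = 16.30 hours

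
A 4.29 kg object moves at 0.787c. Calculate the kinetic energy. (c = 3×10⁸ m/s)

γ = 1/√(1 - 0.787²) = 1.6209
γ - 1 = 0.6209
KE = (γ-1)mc² = 0.6209 × 4.29 × (3×10⁸)² = 2.397×10¹⁷ J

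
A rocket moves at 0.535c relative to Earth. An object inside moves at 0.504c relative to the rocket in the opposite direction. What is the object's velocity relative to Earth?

Object's velocity in rocket frame is u' = -0.504c
u = (u' + v)/(1 + u'v/c²) = (v - 0.504)/(1 - 0.504·v/c²)
Numerator: 0.535 - 0.504 = 0.031
Denominator: 1 - 0.26964 = 0.73036
u = 0.031/0.73036 = 0.04244c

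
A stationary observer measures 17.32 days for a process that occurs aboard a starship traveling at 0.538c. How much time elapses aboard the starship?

Dilated time Δt = 17.32 days
γ = 1/√(1 - 0.538²) = 1.186
Δt₀ = Δt/γ = 17.32/1.186 = 14.60 days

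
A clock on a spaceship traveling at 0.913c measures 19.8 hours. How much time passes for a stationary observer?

Proper time Δt₀ = 19.8 hours
γ = 1/√(1 - 0.913²) = 2.451
Δt = γΔt₀ = 2.451 × 19.8 = 48.53 hours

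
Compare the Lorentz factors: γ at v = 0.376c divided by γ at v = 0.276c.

γ₁ = 1/√(1 - 0.376²) = 1.0792
γ₂ = 1/√(1 - 0.276²) = 1.0404
γ₁/γ₂ = 1.0792/1.0404 = 1.037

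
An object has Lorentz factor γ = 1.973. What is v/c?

From γ = 1/√(1 - v²/c²):
1/γ² = 1/1.973² = 0.2569
v²/c² = 1 - 0.2569 = 0.7431
v/c = √(0.7431) = 0.8620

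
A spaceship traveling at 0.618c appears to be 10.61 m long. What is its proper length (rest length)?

Contracted length L = 10.61 m
γ = 1/√(1 - 0.618²) = 1.272
L₀ = γL = 1.272 × 10.61 = 13.50 m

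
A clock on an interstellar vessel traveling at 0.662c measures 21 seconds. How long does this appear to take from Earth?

Proper time Δt₀ = 21 seconds
γ = 1/√(1 - 0.662²) = 1.3342
Δt = γΔt₀ = 1.3342 × 21 = 28.02 seconds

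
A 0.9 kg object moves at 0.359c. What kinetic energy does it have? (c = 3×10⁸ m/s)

γ = 1/√(1 - 0.359²) = 1.07142
γ - 1 = 0.07142
KE = (γ-1)mc² = 0.07142 × 0.9 × (3×10⁸)² = 5.785×10¹⁵ J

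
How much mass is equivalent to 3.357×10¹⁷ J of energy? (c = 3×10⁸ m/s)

From E = mc², we get m = E/c²
c² = (3×10⁸)² = 9×10¹⁶ m²/s²
m = 3.357×10¹⁷ / 9×10¹⁶ = 3.730 kg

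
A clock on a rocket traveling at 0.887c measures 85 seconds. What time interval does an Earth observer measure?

Proper time Δt₀ = 85 seconds
γ = 1/√(1 - 0.887²) = 2.166
Δt = γΔt₀ = 2.166 × 85 = 184.1 seconds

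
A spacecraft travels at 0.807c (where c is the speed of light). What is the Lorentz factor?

v/c = 0.807, so (v/c)² = 0.651249
1 - (v/c)² = 0.348751
γ = 1/√(0.348751) = 1.693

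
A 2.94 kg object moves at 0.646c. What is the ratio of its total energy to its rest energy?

E = γmc², E₀ = mc²
E/E₀ = γ = 1/√(1 - 0.646²) = 1.310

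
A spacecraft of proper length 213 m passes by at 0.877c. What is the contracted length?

Proper length L₀ = 213 m
γ = 1/√(1 - 0.877²) = 2.0812
L = L₀/γ = 213/2.0812 = 102.3 m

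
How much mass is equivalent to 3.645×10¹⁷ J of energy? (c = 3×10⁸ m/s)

From E = mc², we get m = E/c²
c² = (3×10⁸)² = 9×10¹⁶ m²/s²
m = 3.645×10¹⁷ / 9×10¹⁶ = 4.050 kg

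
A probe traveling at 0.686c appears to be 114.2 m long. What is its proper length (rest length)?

Contracted length L = 114.2 m
γ = 1/√(1 - 0.686²) = 1.3744
L₀ = γL = 1.3744 × 114.2 = 157.0 m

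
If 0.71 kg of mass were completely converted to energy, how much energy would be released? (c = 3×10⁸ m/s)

Using E = mc²:
c² = (3×10⁸)² = 9×10¹⁶ m²/s²
E = 0.71 × 9×10¹⁶ = 6.390×10¹⁶ J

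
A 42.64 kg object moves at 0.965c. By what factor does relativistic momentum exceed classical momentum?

p_rel = γmv, p_class = mv
Ratio = γ = 1/√(1 - 0.965²) = 3.813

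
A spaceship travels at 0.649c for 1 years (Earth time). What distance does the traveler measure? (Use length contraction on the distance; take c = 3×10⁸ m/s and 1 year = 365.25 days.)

Earth distance: d = v × t = 0.649c × 1 yr = 6.14426×10¹⁵ m
γ = 1.31443
d' = d/γ = 6.14426×10¹⁵/1.31443 = 4.674×10¹⁵ m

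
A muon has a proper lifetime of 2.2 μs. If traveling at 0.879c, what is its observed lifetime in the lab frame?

Proper lifetime τ₀ = 2.2 μs
γ = 1/√(1 - 0.879²) = 2.0972
τ = γτ₀ = 2.0972 × 2.2 μs = 4.614 μs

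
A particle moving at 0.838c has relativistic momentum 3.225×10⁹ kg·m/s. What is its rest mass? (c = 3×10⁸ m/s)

γ = 1/√(1 - 0.838²) = 1.8326
v = 0.838 × 3×10⁸ = 2.514×10⁸ m/s
m = p/(γv) = 3.225×10⁹/(1.8326 × 2.514×10⁸) = 7.000 kg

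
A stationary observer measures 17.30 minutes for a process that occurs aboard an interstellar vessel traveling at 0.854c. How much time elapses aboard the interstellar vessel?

Dilated time Δt = 17.30 minutes
γ = 1/√(1 - 0.854²) = 1.922
Δt₀ = Δt/γ = 17.30/1.922 = 9.001 minutes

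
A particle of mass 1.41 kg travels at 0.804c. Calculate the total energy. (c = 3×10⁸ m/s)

γ = 1/√(1 - 0.804²) = 1.682
mc² = 1.41 × (3×10⁸)² = 1.269×10¹⁷ J
E = γmc² = 1.682 × 1.269×10¹⁷ = 2.134×10¹⁷ J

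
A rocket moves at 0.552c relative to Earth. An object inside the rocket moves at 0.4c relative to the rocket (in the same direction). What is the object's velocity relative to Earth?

u = (u' + v)/(1 + u'v/c²)
Numerator: 0.4 + 0.552 = 0.952
Denominator: 1 + 0.2208 = 1.2208
u = 0.952/1.2208 = 0.7798c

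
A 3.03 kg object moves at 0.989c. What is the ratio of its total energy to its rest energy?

E = γmc², E₀ = mc²
E/E₀ = γ = 1/√(1 - 0.989²) = 6.761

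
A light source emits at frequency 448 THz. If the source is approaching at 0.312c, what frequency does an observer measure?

β = v/c = 0.312
(1+β)/(1-β) = 1.312/0.688 = 1.907
Doppler factor = √(1.907) = 1.381
f_obs = 448 × 1.381 = 618.7 THz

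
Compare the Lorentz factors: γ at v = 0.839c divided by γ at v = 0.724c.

γ₁ = 1/√(1 - 0.839²) = 1.838
γ₂ = 1/√(1 - 0.724²) = 1.450
γ₁/γ₂ = 1.838/1.450 = 1.268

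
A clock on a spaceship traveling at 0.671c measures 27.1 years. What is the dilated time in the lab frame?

Proper time Δt₀ = 27.1 years
γ = 1/√(1 - 0.671²) = 1.3487
Δt = γΔt₀ = 1.3487 × 27.1 = 36.55 years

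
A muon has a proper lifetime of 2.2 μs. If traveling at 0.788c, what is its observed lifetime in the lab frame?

Proper lifetime τ₀ = 2.2 μs
γ = 1/√(1 - 0.788²) = 1.624
τ = γτ₀ = 1.624 × 2.2 μs = 3.573 μs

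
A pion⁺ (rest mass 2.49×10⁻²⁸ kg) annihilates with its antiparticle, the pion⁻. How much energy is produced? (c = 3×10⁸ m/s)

Both particles have the same rest mass, so total mass = 2m
E = 2m·c² = 2 × 2.49×10⁻²⁸ × (3×10⁸)²
= 2 × 2.49×10⁻²⁸ × 9×10¹⁶
= 4.482×10⁻¹¹ J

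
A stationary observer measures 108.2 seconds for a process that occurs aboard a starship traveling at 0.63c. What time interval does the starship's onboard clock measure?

Dilated time Δt = 108.2 seconds
γ = 1/√(1 - 0.63²) = 1.2877
Δt₀ = Δt/γ = 108.2/1.2877 = 84.03 seconds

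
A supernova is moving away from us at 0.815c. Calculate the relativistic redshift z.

β = 0.815
(1+β)/(1-β) = 1.815/0.185 = 9.811
√(9.811) = 3.132
z = 3.132 - 1 = 2.132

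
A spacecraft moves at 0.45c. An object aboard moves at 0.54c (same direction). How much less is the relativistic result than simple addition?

Classical: u' + v = 0.54 + 0.45 = 0.99c
Relativistic: u = (0.54 + 0.45)/(1 + 0.243) = 0.99/1.243 = 0.7965c
Difference: 0.99 - 0.7965 = 0.1935c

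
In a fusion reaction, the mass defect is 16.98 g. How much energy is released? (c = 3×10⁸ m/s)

Convert mass defect: Δm = 16.98 g = 0.01698 kg
E = Δm·c² = 0.01698 × (3×10⁸)²
= 0.01698 × 9×10¹⁶ = 1.528×10¹⁵ J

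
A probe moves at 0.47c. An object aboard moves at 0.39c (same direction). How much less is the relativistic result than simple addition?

Classical: u' + v = 0.39 + 0.47 = 0.86c
Relativistic: u = (0.39 + 0.47)/(1 + 0.1833) = 0.86/1.1833 = 0.7268c
Difference: 0.86 - 0.7268 = 0.1332c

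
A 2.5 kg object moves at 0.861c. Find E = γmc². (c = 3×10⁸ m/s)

γ = 1/√(1 - 0.861²) = 1.966
mc² = 2.5 × (3×10⁸)² = 2.250×10¹⁷ J
E = γmc² = 1.966 × 2.250×10¹⁷ = 4.424×10¹⁷ J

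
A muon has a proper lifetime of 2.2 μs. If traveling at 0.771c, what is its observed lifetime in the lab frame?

Proper lifetime τ₀ = 2.2 μs
γ = 1/√(1 - 0.771²) = 1.5703
τ = γτ₀ = 1.5703 × 2.2 μs = 3.455 μs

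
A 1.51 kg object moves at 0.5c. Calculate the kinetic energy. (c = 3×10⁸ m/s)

γ = 1/√(1 - 0.5²) = 1.1547
γ - 1 = 0.1547
KE = (γ-1)mc² = 0.1547 × 1.51 × (3×10⁸)² = 2.102×10¹⁶ J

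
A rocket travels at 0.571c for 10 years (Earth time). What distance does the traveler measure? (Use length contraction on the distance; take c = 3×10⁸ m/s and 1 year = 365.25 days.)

Earth distance: d = v × t = 0.571c × 10 yr = 5.406×10¹⁶ m
γ = 1.218
d' = d/γ = 5.406×10¹⁶/1.218 = 4.438×10¹⁶ m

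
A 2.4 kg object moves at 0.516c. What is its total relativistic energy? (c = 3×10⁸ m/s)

γ = 1/√(1 - 0.516²) = 1.1674
mc² = 2.4 × (3×10⁸)² = 2.160×10¹⁷ J
E = γmc² = 1.1674 × 2.160×10¹⁷ = 2.522×10¹⁷ J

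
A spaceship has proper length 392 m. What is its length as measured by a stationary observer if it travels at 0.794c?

Proper length L₀ = 392 m
γ = 1/√(1 - 0.794²) = 1.645
L = L₀/γ = 392/1.645 = 238.3 m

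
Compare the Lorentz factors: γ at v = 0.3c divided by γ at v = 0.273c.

γ₁ = 1/√(1 - 0.3²) = 1.0483
γ₂ = 1/√(1 - 0.273²) = 1.0395
γ₁/γ₂ = 1.0483/1.0395 = 1.008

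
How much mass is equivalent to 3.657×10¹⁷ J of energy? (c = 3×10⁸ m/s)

From E = mc², we get m = E/c²
c² = (3×10⁸)² = 9×10¹⁶ m²/s²
m = 3.657×10¹⁷ / 9×10¹⁶ = 4.063 kg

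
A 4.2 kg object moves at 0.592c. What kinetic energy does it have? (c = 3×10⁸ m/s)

γ = 1/√(1 - 0.592²) = 1.2408
γ - 1 = 0.2408
KE = (γ-1)mc² = 0.2408 × 4.2 × (3×10⁸)² = 9.102×10¹⁶ J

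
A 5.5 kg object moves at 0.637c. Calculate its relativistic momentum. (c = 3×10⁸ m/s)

γ = 1/√(1 - 0.637²) = 1.297
v = 0.637 × 3×10⁸ = 1.911×10⁸ m/s
p = γmv = 1.297 × 5.5 × 1.911×10⁸ = 1.363×10⁹ kg·m/s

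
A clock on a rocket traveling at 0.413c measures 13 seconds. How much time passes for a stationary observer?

Proper time Δt₀ = 13 seconds
γ = 1/√(1 - 0.413²) = 1.098
Δt = γΔt₀ = 1.098 × 13 = 14.27 seconds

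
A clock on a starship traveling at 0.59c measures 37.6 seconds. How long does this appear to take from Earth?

Proper time Δt₀ = 37.6 seconds
γ = 1/√(1 - 0.59²) = 1.2385
Δt = γΔt₀ = 1.2385 × 37.6 = 46.57 seconds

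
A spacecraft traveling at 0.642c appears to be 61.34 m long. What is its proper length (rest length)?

Contracted length L = 61.34 m
γ = 1/√(1 - 0.642²) = 1.30428
L₀ = γL = 1.30428 × 61.34 = 80.00 m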